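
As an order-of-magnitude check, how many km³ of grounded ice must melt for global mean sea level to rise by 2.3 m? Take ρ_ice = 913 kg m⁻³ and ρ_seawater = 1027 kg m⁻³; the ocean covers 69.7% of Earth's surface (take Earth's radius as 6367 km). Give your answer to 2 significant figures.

Required water volume = Δh × A = 2.3 m × 3.55×10^14 m² = 8.167×10^14 m³ = 8.167×10^5 km³.
Ice volume = water volume × ρ_w/ρ_ice = 8.167×10^5 × 1027/913 = 9.2×10^5 km³.

≈ 9.2×10^5 km³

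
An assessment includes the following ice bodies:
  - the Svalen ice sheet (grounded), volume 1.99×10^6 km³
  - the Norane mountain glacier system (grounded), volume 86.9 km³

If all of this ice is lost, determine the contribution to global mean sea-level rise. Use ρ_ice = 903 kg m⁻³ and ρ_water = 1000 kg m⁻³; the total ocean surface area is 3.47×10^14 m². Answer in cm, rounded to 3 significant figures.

≈ 518 cm

Svalen: 1.99×10^6 km³ × (903/1000) = 1.797×10^6 km³ of water.
Norane: 86.9 km³ × (903/1000) = 78.47 km³ of water.
Total added water ≈ 1.797×10^15 m³ over 3.47×10^14 m² → Δh = 5.18 m = 518 cm.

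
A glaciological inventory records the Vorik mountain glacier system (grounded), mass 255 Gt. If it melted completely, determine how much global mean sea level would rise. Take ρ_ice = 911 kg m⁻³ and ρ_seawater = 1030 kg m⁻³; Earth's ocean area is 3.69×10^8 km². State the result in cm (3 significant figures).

≈ 0.0671 cm

Vorik: 255 Gt = 2.550×10^14 kg; dividing by ρ_w = 1030 kg m⁻³ gives 2.476×10^11 m³ of water.
Spread over 3.69×10^14 m² of ocean, Δh = 2.476×10^11 / 3.69×10^14 = 6.71×10^-4 m = 0.0671 cm.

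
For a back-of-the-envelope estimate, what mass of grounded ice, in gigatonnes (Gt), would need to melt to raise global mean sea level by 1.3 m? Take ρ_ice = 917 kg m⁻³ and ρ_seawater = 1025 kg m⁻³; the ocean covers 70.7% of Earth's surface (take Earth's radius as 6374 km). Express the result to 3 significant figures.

Required water volume = Δh × A = 1.3 m × 3.61×10^14 m² = 4.692×10^14 m³.
ρ_w = 1025 kg m⁻³, so the mass of water = 4.692×10^14 m³ × 1025 kg m⁻³ = 4.810×10^17 kg = 4.81×10^5 Gt (and the same mass of ice, by conservation).

≈ 4.81×10^5 Gt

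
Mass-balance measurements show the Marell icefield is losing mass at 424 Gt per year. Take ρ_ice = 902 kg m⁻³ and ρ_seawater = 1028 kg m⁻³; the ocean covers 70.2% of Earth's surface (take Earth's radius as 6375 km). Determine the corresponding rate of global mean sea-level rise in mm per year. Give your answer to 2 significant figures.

ρ_w = 1028 kg m⁻³. Annual water volume added = 424 Gt / ρ_w = 4.240×10^14 kg / 1028 kg m⁻³ = 4.125×10^11 m³.
Δh per year = 4.125×10^11 / 3.59×10^14 = 1.15×10^-3 m = 1.2 mm.

≈ 1.2 mm/yr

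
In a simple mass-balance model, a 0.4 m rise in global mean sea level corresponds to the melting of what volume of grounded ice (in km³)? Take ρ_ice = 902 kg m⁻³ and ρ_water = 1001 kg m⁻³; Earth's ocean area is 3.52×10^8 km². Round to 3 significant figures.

Required water volume = Δh × A = 0.4 m × 3.52×10^14 m² = 1.408×10^14 m³ = 1.408×10^5 km³.
Ice volume = water volume × ρ_w/ρ_ice = 1.408×10^5 × 1001/902 = 1.56×10^5 km³.

≈ 1.56×10^5 km³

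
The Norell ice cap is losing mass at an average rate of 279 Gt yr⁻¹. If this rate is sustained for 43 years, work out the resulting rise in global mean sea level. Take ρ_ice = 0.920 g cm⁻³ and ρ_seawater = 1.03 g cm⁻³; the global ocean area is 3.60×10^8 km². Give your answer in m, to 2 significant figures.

≈ 0.032 m

Total mass lost = 279 Gt/yr × 43 yr = 1.200×10^4 Gt = 1.200×10^16 kg.
ρ_w = 1.03 g cm⁻³ = 1030 kg m⁻³, so water volume = 1.200×10^16 / 1030 = 1.165×10^13 m³.
Δh = 1.165×10^13 / 3.60×10^14 = 0.0324 m.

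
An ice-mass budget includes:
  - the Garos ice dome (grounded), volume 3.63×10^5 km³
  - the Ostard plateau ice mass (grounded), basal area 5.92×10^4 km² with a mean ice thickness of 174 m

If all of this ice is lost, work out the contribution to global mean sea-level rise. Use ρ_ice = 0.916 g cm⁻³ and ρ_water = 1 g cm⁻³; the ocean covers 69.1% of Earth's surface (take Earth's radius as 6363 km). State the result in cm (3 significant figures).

Garos: 3.63×10^5 km³ × (916/1000) = 3.325×10^5 km³ of water.
Ostard: ice volume = 5.92×10^4 km² × 174 m = 1.030×10^4 km³; 1.030×10^4 × (916/1000) = 9436 km³ of water.
Total added water ≈ 3.419×10^14 m³ over 3.52×10^14 m² → Δh = 0.973 m = 97.3 cm.

≈ 97.3 cm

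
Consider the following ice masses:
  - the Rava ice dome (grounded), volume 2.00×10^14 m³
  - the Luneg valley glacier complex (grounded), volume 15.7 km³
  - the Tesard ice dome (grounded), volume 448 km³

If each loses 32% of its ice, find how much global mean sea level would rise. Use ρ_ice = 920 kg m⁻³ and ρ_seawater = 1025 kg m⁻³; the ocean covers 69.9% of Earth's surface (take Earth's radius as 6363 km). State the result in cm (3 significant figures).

Rava: 0.32 × 2.00×10^14 m³ × (920/1025) = 5.744×10^13 m³ of water.
Luneg: 0.32 × 15.7 km³ × (920/1025) = 4.509 km³ of water.
Tesard: 0.32 × 448 km³ × (920/1025) = 128.7 km³ of water.
Total added water ≈ 5.758×10^13 m³ over 3.56×10^14 m² → Δh = 0.162 m = 16.2 cm.

≈ 16.2 cm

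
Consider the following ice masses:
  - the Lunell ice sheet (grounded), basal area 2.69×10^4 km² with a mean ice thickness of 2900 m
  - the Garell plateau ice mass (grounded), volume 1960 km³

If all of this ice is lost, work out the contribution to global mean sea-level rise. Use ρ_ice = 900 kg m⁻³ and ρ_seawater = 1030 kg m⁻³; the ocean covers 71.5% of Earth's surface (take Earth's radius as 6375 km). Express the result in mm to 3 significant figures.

≈ 191 mm

Lunell: ice volume = 2.69×10^4 km² × 2900 m = 7.801×10^4 km³; 7.801×10^4 × (900/1030) = 6.816×10^4 km³ of water.
Garell: 1960 km³ × (900/1030) = 1713 km³ of water.
Total added water ≈ 6.988×10^13 m³ over 3.65×10^14 m² → Δh = 0.191 m = 191 mm.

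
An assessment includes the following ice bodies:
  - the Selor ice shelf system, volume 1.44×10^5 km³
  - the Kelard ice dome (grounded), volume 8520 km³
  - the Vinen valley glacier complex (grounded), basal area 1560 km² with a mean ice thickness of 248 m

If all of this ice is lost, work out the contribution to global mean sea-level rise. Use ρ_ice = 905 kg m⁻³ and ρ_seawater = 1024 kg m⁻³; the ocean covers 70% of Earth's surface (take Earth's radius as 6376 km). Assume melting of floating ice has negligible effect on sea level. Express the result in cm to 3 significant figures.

The Selor ice shelf system is floating and already displaces its own weight of water, so its melt adds essentially nothing to sea level.
Kelard: 8520 km³ × (905/1024) = 7530 km³ of water.
Vinen: ice volume = 1560 km² × 248 m = 386.9 km³; 386.9 × (905/1024) = 341.9 km³ of water.
Total added water ≈ 7.872×10^12 m³ over 3.58×10^14 m² → Δh = 0.0220 m = 2.20 cm.

≈ 2.20 cm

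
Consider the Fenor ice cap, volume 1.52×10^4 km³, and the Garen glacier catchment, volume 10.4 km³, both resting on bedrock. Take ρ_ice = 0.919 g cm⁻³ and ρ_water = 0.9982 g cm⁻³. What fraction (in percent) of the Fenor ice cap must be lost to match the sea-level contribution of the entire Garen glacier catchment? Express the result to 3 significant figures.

Equal sea-level rise means equal mass of meltwater, i.e. equal mass of ice lost.
Ice mass of Garen: 9.558×10^12 kg; ice mass of Fenor: 1.397×10^16 kg.
Fraction required = 9.558×10^12 / 1.397×10^16 = 6.84×10^-4 → 0.0684 %.

≈ 0.0684 %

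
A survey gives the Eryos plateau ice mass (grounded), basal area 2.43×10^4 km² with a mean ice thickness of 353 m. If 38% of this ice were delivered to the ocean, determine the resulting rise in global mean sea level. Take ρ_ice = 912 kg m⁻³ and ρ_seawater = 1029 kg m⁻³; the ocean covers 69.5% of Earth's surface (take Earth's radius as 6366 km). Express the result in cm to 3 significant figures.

Eryos: ice volume = 2.43×10^4 km² × 353 m = 8578 km³; 0.38 × 8578 × (912/1029) = 2889 km³ of water.
Spread over 3.54×10^14 m² of ocean, Δh = 2.889×10^12 / 3.54×10^14 = 8.16×10^-3 m = 0.816 cm.

≈ 0.816 cm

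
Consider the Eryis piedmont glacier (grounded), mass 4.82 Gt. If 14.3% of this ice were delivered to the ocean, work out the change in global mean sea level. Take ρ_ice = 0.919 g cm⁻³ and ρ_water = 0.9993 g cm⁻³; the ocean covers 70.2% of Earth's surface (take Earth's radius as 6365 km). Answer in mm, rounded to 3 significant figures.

Eryis: 0.143 × 4.82 Gt = 6.893×10^11 kg; dividing by ρ_w = 0.9993 g cm⁻³ = 999.3 kg m⁻³ gives 6.897×10^8 m³ of water.
Spread over 3.57×10^14 m² of ocean, Δh = 6.897×10^8 / 3.57×10^14 = 1.93×10^-6 m = 1.93×10^-3 mm.

≈ 1.93×10^-3 mm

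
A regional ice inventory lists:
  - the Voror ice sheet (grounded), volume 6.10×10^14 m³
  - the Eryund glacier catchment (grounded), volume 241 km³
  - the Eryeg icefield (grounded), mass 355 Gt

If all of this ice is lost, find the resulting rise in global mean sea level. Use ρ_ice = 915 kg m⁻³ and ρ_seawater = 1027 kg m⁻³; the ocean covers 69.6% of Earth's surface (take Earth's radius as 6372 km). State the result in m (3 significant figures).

≈ 1.53 m

Voror: 6.10×10^14 m³ × (915/1027) = 5.435×10^14 m³ of water.
Eryund: 241 km³ × (915/1027) = 214.7 km³ of water.
Eryeg: 355 Gt = 3.550×10^14 kg; dividing by ρ_w = 1027 kg m⁻³ gives 3.457×10^11 m³ of water.
Total added water ≈ 5.440×10^14 m³ over 3.55×10^14 m² → Δh = 1.53 m.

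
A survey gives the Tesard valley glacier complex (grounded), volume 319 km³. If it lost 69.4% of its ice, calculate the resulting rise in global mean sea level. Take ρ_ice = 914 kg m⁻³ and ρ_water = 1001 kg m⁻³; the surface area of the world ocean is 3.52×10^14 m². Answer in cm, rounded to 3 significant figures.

Tesard: 0.694 × 319 km³ × (914/1001) = 202.1 km³ of water.
Spread over 3.52×10^14 m² of ocean, Δh = 2.021×10^11 / 3.52×10^14 = 5.74×10^-4 m = 0.0574 cm.

≈ 0.0574 cm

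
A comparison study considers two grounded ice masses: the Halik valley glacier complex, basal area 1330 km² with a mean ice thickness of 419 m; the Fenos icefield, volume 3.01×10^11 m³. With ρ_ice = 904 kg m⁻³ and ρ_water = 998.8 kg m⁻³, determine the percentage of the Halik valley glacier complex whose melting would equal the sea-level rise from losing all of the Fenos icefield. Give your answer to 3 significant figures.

≈ 54.0 %

Equal sea-level rise means equal mass of meltwater, i.e. equal mass of ice lost.
Ice mass of Fenos: 2.721×10^14 kg; ice mass of Halik: 5.038×10^14 kg.
Fraction required = 2.721×10^14 / 5.038×10^14 = 0.540 → 54.0 %.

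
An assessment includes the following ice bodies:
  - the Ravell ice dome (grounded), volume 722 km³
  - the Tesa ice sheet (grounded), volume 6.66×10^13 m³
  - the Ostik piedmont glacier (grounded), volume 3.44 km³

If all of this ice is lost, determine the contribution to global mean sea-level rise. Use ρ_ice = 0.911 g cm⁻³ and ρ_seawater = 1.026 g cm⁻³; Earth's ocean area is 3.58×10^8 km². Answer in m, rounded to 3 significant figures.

Ravell: 722 km³ × (911/1026) = 641.1 km³ of water.
Tesa: 6.66×10^13 m³ × (911/1026) = 5.914×10^13 m³ of water.
Ostik: 3.44 km³ × (911/1026) = 3.054 km³ of water.
Total added water ≈ 5.978×10^13 m³ over 3.58×10^14 m² → Δh = 0.167 m.

≈ 0.167 m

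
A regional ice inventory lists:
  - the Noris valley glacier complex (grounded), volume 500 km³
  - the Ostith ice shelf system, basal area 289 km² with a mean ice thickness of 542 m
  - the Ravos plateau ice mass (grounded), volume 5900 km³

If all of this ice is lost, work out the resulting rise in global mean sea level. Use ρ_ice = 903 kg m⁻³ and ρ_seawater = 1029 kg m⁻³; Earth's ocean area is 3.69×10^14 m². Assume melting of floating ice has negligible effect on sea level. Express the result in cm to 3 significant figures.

Noris: 500 km³ × (903/1029) = 438.8 km³ of water.
The Ostith ice shelf system is floating and already displaces its own weight of water, so its melt adds essentially nothing to sea level.
Ravos: 5900 km³ × (903/1029) = 5178 km³ of water.
Total added water ≈ 5.616×10^12 m³ over 3.69×10^14 m² → Δh = 0.0152 m = 1.52 cm.

≈ 1.52 cm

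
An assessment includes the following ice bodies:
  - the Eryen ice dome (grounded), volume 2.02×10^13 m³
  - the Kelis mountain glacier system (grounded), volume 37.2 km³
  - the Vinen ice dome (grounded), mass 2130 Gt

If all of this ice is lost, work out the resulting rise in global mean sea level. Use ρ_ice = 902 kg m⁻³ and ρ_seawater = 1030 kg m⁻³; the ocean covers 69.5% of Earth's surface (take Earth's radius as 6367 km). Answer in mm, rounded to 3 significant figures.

Eryen: 2.02×10^13 m³ × (902/1030) = 1.769×10^13 m³ of water.
Kelis: 37.2 km³ × (902/1030) = 32.58 km³ of water.
Vinen: 2130 Gt = 2.130×10^15 kg; dividing by ρ_w = 1030 kg m⁻³ gives 2.068×10^12 m³ of water.
Total added water ≈ 1.979×10^13 m³ over 3.54×10^14 m² → Δh = 0.0559 m = 55.9 mm.

≈ 55.9 mm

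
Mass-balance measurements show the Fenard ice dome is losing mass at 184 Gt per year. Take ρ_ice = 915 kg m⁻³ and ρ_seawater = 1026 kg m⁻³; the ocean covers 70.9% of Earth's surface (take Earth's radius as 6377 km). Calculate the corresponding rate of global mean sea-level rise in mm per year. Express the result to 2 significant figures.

ρ_w = 1026 kg m⁻³. Annual water volume added = 184 Gt / ρ_w = 1.840×10^14 kg / 1026 kg m⁻³ = 1.793×10^11 m³.
Δh per year = 1.793×10^11 / 3.62×10^14 = 4.95×10^-4 m = 0.49 mm.

≈ 0.49 mm/yr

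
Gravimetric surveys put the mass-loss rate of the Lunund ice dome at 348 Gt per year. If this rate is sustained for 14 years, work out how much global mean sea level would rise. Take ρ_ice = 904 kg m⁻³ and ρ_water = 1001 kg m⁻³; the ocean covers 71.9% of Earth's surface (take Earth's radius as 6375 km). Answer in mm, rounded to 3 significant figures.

≈ 13.3 mm

Total mass lost = 348 Gt/yr × 14 yr = 4872 Gt = 4.872×10^15 kg.
ρ_w = 1001 kg m⁻³, so water volume = 4.872×10^15 / 1001 = 4.867×10^12 m³.
Δh = 4.867×10^12 / 3.67×10^14 = 0.0133 m = 13.3 mm.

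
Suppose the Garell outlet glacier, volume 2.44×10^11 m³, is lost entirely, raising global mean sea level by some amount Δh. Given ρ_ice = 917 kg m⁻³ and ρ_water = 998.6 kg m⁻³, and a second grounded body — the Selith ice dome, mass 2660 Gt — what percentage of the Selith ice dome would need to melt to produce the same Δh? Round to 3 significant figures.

≈ 8.41 %

Equal sea-level rise means equal mass of meltwater, i.e. equal mass of ice lost.
Ice mass of Garell: 2.237×10^14 kg; ice mass of Selith: 2.660×10^15 kg.
Fraction required = 2.237×10^14 / 2.660×10^15 = 0.0841 → 8.41 %.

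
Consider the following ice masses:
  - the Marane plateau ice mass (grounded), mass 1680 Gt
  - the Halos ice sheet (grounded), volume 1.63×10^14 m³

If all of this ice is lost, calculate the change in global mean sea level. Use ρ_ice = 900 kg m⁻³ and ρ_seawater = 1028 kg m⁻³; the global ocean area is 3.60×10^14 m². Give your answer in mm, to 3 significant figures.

Marane: 1680 Gt = 1.680×10^15 kg; dividing by ρ_w = 1028 kg m⁻³ gives 1.634×10^12 m³ of water.
Halos: 1.63×10^14 m³ × (900/1028) = 1.427×10^14 m³ of water.
Total added water ≈ 1.443×10^14 m³ over 3.60×10^14 m² → Δh = 0.401 m = 401 mm.

≈ 401 mm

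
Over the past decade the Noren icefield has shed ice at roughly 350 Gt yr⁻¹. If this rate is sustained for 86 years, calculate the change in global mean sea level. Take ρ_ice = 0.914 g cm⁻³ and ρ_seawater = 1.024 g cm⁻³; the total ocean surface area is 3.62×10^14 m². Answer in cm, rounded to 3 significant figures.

≈ 8.12 cm

Total mass lost = 350 Gt/yr × 86 yr = 3.010×10^4 Gt = 3.010×10^16 kg.
ρ_w = 1.024 g cm⁻³ = 1024 kg m⁻³, so water volume = 3.010×10^16 / 1024 = 2.939×10^13 m³.
Δh = 2.939×10^13 / 3.62×10^14 = 0.0812 m = 8.12 cm.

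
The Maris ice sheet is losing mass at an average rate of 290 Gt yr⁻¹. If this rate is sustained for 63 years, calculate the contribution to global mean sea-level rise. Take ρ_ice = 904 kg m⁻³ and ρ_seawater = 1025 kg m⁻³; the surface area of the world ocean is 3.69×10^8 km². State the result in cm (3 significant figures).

Total mass lost = 290 Gt/yr × 63 yr = 1.827×10^4 Gt = 1.827×10^16 kg.
ρ_w = 1025 kg m⁻³, so water volume = 1.827×10^16 / 1025 = 1.782×10^13 m³.
Δh = 1.782×10^13 / 3.69×10^14 = 0.0483 m = 4.83 cm.

≈ 4.83 cm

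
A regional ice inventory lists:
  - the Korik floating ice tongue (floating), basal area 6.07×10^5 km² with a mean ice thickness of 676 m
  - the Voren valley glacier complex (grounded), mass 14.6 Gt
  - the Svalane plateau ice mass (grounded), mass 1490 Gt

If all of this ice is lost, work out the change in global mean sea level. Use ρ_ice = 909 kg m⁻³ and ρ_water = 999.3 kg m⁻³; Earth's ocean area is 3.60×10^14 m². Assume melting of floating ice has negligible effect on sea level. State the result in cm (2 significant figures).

≈ 0.42 cm

The Korik floating ice tongue is floating and already displaces its own weight of water, so its melt adds essentially nothing to sea level.
Voren: 14.6 Gt = 1.460×10^13 kg; dividing by ρ_w = 999.3 kg m⁻³ gives 1.461×10^10 m³ of water.
Svalane: 1490 Gt = 1.490×10^15 kg; dividing by ρ_w = 999.3 kg m⁻³ gives 1.491×10^12 m³ of water.
Total added water ≈ 1.506×10^12 m³ over 3.60×10^14 m² → Δh = 4.18×10^-3 m = 0.42 cm.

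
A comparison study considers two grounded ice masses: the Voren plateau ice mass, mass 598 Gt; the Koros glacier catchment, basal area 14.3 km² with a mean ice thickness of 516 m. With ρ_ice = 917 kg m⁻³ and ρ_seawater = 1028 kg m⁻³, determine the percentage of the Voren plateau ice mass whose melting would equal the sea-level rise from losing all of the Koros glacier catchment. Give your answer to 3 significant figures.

≈ 1.13 %

Equal sea-level rise means equal mass of meltwater, i.e. equal mass of ice lost.
Ice mass of Koros: 6.766×10^12 kg; ice mass of Voren: 5.980×10^14 kg.
Fraction required = 6.766×10^12 / 5.980×10^14 = 0.0113 → 1.13 %.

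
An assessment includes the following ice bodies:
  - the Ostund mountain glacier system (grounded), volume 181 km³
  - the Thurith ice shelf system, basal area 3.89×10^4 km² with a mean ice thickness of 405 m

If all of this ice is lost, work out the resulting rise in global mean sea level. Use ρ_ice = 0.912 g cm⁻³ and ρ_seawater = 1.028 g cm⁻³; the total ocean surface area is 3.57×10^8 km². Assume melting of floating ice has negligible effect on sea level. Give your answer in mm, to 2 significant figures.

Ostund: 181 km³ × (912/1028) = 160.6 km³ of water.
The Thurith ice shelf system is floating and already displaces its own weight of water, so its melt adds essentially nothing to sea level.
Total added water ≈ 1.606×10^11 m³ over 3.57×10^14 m² → Δh = 4.50×10^-4 m = 0.45 mm.

≈ 0.45 mm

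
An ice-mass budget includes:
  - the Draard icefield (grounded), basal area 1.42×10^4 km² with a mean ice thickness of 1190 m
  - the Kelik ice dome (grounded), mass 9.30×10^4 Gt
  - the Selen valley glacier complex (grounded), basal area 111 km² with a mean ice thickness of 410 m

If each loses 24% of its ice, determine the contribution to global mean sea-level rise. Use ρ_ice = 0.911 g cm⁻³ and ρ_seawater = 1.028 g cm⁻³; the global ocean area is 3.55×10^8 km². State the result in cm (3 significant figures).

Draard: ice volume = 1.42×10^4 km² × 1190 m = 1.690×10^4 km³; 0.24 × 1.690×10^4 × (911/1028) = 3594 km³ of water.
Kelik: 0.24 × 9.30×10^4 Gt = 2.232×10^16 kg; dividing by ρ_w = 1.028 g cm⁻³ = 1028 kg m⁻³ gives 2.171×10^13 m³ of water.
Selen: ice volume = 111 km² × 410 m = 45.51 km³; 0.24 × 45.51 × (911/1028) = 9.679 km³ of water.
Total added water ≈ 2.532×10^13 m³ over 3.55×10^14 m² → Δh = 0.0713 m = 7.13 cm.

≈ 7.13 cm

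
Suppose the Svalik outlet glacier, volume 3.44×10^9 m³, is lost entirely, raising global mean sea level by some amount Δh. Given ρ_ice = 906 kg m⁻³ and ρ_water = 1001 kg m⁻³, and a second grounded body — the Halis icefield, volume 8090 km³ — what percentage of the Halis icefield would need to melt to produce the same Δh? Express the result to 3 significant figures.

Equal sea-level rise means equal mass of meltwater, i.e. equal mass of ice lost.
Ice mass of Svalik: 3.117×10^12 kg; ice mass of Halis: 7.330×10^15 kg.
Fraction required = 3.117×10^12 / 7.330×10^15 = 4.25×10^-4 → 0.0425 %.

≈ 0.0425 %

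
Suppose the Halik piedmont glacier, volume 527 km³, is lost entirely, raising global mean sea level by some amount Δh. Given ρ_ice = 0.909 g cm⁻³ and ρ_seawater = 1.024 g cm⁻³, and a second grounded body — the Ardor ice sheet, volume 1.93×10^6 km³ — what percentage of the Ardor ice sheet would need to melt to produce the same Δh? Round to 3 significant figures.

≈ 0.0273 %

Equal sea-level rise means equal mass of meltwater, i.e. equal mass of ice lost.
Ice mass of Halik: 4.790×10^14 kg; ice mass of Ardor: 1.754×10^18 kg.
Fraction required = 4.790×10^14 / 1.754×10^18 = 2.73×10^-4 → 0.0273 %.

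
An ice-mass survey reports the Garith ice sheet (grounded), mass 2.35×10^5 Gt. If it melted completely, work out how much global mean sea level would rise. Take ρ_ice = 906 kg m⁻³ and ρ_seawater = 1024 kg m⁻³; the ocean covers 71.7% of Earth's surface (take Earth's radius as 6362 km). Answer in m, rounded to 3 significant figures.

≈ 0.629 m

Garith: 2.35×10^5 Gt = 2.350×10^17 kg; dividing by ρ_w = 1024 kg m⁻³ gives 2.295×10^14 m³ of water.
Spread over 3.65×10^14 m² of ocean, Δh = 2.295×10^14 / 3.65×10^14 = 0.629 m.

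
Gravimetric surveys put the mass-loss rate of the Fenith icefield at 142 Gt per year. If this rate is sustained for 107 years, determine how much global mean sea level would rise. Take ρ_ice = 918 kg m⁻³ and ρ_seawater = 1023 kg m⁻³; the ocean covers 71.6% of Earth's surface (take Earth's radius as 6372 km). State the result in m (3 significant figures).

≈ 0.0407 m

Total mass lost = 142 Gt/yr × 107 yr = 1.519×10^4 Gt = 1.519×10^16 kg.
ρ_w = 1023 kg m⁻³, so water volume = 1.519×10^16 / 1023 = 1.485×10^13 m³.
Δh = 1.485×10^13 / 3.65×10^14 = 0.0407 m.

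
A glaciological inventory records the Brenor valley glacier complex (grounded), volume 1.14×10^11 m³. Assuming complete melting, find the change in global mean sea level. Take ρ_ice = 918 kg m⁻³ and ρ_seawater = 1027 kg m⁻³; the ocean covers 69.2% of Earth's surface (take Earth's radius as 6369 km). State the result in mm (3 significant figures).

≈ 0.289 mm

Brenor: 1.14×10^11 m³ × (918/1027) = 1.019×10^11 m³ of water.
Spread over 3.53×10^14 m² of ocean, Δh = 1.019×10^11 / 3.53×10^14 = 2.89×10^-4 m = 0.289 mm.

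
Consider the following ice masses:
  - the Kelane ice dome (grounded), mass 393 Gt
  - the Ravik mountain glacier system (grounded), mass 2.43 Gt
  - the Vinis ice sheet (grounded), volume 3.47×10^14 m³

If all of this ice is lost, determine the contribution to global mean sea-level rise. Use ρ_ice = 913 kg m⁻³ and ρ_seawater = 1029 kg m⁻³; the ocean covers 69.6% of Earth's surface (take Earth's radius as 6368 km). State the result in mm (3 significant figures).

Kelane: 393 Gt = 3.930×10^14 kg; dividing by ρ_w = 1029 kg m⁻³ gives 3.819×10^11 m³ of water.
Ravik: 2.43 Gt = 2.430×10^12 kg; dividing by ρ_w = 1029 kg m⁻³ gives 2.362×10^9 m³ of water.
Vinis: 3.47×10^14 m³ × (913/1029) = 3.079×10^14 m³ of water.
Total added water ≈ 3.083×10^14 m³ over 3.55×10^14 m² → Δh = 0.869 m = 869 mm.

≈ 869 mm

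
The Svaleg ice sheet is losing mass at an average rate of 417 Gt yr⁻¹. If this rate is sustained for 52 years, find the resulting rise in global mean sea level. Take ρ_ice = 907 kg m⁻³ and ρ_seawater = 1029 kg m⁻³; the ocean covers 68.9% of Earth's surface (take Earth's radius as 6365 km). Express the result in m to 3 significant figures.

≈ 0.0601 m

Total mass lost = 417 Gt/yr × 52 yr = 2.168×10^4 Gt = 2.168×10^16 kg.
ρ_w = 1029 kg m⁻³, so water volume = 2.168×10^16 / 1029 = 2.107×10^13 m³.
Δh = 2.107×10^13 / 3.51×10^14 = 0.0601 m.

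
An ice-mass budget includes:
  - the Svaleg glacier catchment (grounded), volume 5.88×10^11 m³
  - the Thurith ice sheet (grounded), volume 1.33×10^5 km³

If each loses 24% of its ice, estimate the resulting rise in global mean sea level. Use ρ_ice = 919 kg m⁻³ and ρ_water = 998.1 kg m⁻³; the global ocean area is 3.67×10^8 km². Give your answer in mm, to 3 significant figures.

Svaleg: 0.24 × 5.88×10^11 m³ × (919/998.1) = 1.299×10^11 m³ of water.
Thurith: 0.24 × 1.33×10^5 km³ × (919/998.1) = 2.939×10^4 km³ of water.
Total added water ≈ 2.952×10^13 m³ over 3.67×10^14 m² → Δh = 0.0804 m = 80.4 mm.

≈ 80.4 mm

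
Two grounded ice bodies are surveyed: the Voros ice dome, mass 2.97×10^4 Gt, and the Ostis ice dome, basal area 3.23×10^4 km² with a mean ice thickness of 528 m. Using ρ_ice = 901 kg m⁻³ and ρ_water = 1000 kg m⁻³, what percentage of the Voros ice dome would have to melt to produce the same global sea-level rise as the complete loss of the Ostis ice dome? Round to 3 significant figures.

≈ 51.7 %

Equal sea-level rise means equal mass of meltwater, i.e. equal mass of ice lost.
Ice mass of Ostis: 1.537×10^16 kg; ice mass of Voros: 2.970×10^16 kg.
Fraction required = 1.537×10^16 / 2.970×10^16 = 0.517 → 51.7 %.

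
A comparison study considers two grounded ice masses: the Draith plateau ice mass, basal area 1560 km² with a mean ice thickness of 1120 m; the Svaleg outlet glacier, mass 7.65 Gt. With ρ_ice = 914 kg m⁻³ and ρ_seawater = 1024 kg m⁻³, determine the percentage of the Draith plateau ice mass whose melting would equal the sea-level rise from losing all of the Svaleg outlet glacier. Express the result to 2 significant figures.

Equal sea-level rise means equal mass of meltwater, i.e. equal mass of ice lost.
Ice mass of Svaleg: 7.650×10^12 kg; ice mass of Draith: 1.597×10^15 kg.
Fraction required = 7.650×10^12 / 1.597×10^15 = 4.79×10^-3 → 0.48 %.

≈ 0.48 %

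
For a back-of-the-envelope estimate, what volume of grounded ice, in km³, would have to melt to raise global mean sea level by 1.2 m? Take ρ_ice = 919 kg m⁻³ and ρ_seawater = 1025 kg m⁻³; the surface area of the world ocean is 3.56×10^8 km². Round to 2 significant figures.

Required water volume = Δh × A = 1.2 m × 3.56×10^14 m² = 4.272×10^14 m³ = 4.272×10^5 km³.
Ice volume = water volume × ρ_w/ρ_ice = 4.272×10^5 × 1025/919 = 4.8×10^5 km³.

≈ 4.8×10^5 km³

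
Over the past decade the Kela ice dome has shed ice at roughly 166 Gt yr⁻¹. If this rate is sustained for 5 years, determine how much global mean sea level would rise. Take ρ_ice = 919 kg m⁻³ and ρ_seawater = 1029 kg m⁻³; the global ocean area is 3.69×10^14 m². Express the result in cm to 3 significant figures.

Total mass lost = 166 Gt/yr × 5 yr = 830.0 Gt = 8.300×10^14 kg.
ρ_w = 1029 kg m⁻³, so water volume = 8.300×10^14 / 1029 = 8.066×10^11 m³.
Δh = 8.066×10^11 / 3.69×10^14 = 2.19×10^-3 m = 0.219 cm.

≈ 0.219 cm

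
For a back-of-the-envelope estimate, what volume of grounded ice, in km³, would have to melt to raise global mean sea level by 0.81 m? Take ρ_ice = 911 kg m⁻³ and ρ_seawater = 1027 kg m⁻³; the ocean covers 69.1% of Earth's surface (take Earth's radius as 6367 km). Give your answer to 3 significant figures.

Required water volume = Δh × A = 0.81 m × 3.52×10^14 m² = 2.851×10^14 m³ = 2.851×10^5 km³.
Ice volume = water volume × ρ_w/ρ_ice = 2.851×10^5 × 1027/911 = 3.21×10^5 km³.

≈ 3.21×10^5 km³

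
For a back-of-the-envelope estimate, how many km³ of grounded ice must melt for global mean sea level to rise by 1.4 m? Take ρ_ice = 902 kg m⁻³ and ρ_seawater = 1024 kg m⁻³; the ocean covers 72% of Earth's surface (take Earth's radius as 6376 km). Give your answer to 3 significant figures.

Required water volume = Δh × A = 1.4 m × 3.68×10^14 m² = 5.150×10^14 m³ = 5.150×10^5 km³.
Ice volume = water volume × ρ_w/ρ_ice = 5.150×10^5 × 1024/902 = 5.85×10^5 km³.

≈ 5.85×10^5 km³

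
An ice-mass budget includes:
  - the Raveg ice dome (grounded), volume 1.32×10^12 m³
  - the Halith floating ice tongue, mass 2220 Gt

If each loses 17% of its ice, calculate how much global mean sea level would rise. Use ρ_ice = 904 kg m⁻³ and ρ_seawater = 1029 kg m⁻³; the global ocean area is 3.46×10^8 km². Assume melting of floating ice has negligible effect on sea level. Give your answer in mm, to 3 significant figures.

≈ 0.570 mm

Raveg: 0.17 × 1.32×10^12 m³ × (904/1029) = 1.971×10^11 m³ of water.
The Halith floating ice tongue is floating and already displaces its own weight of water, so its melt adds essentially nothing to sea level.
Total added water ≈ 1.971×10^11 m³ over 3.46×10^14 m² → Δh = 5.70×10^-4 m = 0.570 mm.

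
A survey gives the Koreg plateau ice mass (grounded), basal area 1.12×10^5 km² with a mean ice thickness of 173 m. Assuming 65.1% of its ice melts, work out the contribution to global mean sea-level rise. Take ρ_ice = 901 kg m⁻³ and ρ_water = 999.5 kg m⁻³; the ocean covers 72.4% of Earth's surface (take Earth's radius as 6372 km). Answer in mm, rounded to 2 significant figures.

Koreg: ice volume = 1.12×10^5 km² × 173 m = 1.938×10^4 km³; 0.651 × 1.938×10^4 × (901/999.5) = 1.137×10^4 km³ of water.
Spread over 3.69×10^14 m² of ocean, Δh = 1.137×10^13 / 3.69×10^14 = 0.0308 m = 31 mm.

≈ 31 mm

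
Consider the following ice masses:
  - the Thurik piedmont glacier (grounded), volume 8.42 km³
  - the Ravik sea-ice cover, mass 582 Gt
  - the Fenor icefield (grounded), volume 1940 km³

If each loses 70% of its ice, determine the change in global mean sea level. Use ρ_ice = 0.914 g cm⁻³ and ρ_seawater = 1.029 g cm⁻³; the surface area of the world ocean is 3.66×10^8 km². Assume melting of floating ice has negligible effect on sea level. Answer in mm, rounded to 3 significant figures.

Thurik: 0.7 × 8.42 km³ × (914/1029) = 5.235 km³ of water.
The Ravik sea-ice cover is floating and already displaces its own weight of water, so its melt adds essentially nothing to sea level.
Fenor: 0.7 × 1940 km³ × (914/1029) = 1206 km³ of water.
Total added water ≈ 1.211×10^12 m³ over 3.66×10^14 m² → Δh = 3.31×10^-3 m = 3.31 mm.

≈ 3.31 mm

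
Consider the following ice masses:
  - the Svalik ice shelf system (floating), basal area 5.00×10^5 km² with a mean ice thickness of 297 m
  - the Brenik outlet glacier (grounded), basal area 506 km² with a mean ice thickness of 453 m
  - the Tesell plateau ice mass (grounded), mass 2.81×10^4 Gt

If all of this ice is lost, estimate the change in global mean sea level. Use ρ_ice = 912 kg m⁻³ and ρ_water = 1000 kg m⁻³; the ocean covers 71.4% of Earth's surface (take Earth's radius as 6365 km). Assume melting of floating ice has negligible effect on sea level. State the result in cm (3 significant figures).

≈ 7.79 cm

The Svalik ice shelf system is floating and already displaces its own weight of water, so its melt adds essentially nothing to sea level.
Brenik: ice volume = 506 km² × 453 m = 229.2 km³; 229.2 × (912/1000) = 209.0 km³ of water.
Tesell: 2.81×10^4 Gt = 2.810×10^16 kg; dividing by ρ_w = 1000 kg m⁻³ gives 2.810×10^13 m³ of water.
Total added water ≈ 2.831×10^13 m³ over 3.64×10^14 m² → Δh = 0.0779 m = 7.79 cm.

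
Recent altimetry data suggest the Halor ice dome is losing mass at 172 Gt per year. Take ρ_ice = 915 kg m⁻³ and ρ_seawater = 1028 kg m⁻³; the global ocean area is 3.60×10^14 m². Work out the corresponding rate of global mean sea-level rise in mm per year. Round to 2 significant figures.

ρ_w = 1028 kg m⁻³. Annual water volume added = 172 Gt / ρ_w = 1.720×10^14 kg / 1028 kg m⁻³ = 1.673×10^11 m³.
Δh per year = 1.673×10^11 / 3.60×10^14 = 4.65×10^-4 m = 0.46 mm.

≈ 0.46 mm/yr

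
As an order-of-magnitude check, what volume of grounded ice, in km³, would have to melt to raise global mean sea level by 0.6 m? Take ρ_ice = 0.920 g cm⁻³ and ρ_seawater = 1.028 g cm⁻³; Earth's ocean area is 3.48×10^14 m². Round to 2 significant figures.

Required water volume = Δh × A = 0.6 m × 3.48×10^14 m² = 2.088×10^14 m³ = 2.088×10^5 km³.
Ice volume = water volume × ρ_w/ρ_ice = 2.088×10^5 × 1028/920 = 2.3×10^5 km³.

≈ 2.3×10^5 km³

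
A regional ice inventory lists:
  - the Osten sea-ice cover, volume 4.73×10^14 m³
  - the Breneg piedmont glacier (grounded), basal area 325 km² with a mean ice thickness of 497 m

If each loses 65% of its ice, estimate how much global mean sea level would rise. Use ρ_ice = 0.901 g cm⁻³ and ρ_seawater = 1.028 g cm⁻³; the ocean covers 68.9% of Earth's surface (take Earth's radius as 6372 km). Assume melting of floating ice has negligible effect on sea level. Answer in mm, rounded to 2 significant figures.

≈ 0.26 mm

The Osten sea-ice cover is floating and already displaces its own weight of water, so its melt adds essentially nothing to sea level.
Breneg: ice volume = 325 km² × 497 m = 161.5 km³; 0.65 × 161.5 × (901/1028) = 92.02 km³ of water.
Total added water ≈ 9.202×10^10 m³ over 3.52×10^14 m² → Δh = 2.62×10^-4 m = 0.26 mm.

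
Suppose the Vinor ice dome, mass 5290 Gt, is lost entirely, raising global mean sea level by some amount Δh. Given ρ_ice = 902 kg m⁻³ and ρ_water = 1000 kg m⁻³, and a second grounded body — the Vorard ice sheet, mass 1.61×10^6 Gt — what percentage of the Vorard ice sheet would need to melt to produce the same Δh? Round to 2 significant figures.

≈ 0.33 %

Equal sea-level rise means equal mass of meltwater, i.e. equal mass of ice lost.
Ice mass of Vinor: 5.290×10^15 kg; ice mass of Vorard: 1.610×10^18 kg.
Fraction required = 5.290×10^15 / 1.610×10^18 = 3.29×10^-3 → 0.33 %.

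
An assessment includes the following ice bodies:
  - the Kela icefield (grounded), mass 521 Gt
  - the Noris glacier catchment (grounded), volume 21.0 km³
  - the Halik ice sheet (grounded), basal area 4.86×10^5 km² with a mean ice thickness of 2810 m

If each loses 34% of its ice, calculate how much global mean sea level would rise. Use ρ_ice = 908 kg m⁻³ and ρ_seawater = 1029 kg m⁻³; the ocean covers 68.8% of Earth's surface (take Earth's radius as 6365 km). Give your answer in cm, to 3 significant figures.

Kela: 0.34 × 521 Gt = 1.771×10^14 kg; dividing by ρ_w = 1029 kg m⁻³ gives 1.721×10^11 m³ of water.
Noris: 0.34 × 21.0 km³ × (908/1029) = 6.300 km³ of water.
Halik: ice volume = 4.86×10^5 km² × 2810 m = 1.366×10^6 km³; 0.34 × 1.366×10^6 × (908/1029) = 4.097×10^5 km³ of water.
Total added water ≈ 4.099×10^14 m³ over 3.50×10^14 m² → Δh = 1.17 m = 117 cm.

≈ 117 cm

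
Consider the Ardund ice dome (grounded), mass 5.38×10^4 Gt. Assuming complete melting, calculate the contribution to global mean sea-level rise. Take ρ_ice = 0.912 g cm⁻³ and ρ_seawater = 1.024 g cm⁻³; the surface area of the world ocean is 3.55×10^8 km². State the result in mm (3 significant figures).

≈ 148 mm

Ardund: 5.38×10^4 Gt = 5.380×10^16 kg; dividing by ρ_w = 1.024 g cm⁻³ = 1024 kg m⁻³ gives 5.254×10^13 m³ of water.
Spread over 3.55×10^14 m² of ocean, Δh = 5.254×10^13 / 3.55×10^14 = 0.148 m = 148 mm.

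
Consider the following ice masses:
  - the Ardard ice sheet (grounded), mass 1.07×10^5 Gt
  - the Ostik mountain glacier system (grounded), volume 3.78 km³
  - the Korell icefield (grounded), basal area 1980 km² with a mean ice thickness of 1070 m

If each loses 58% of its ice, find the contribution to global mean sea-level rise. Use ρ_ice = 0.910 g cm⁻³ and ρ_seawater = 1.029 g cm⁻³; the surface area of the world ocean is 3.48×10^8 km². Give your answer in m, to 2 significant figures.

≈ 0.18 m

Ardard: 0.58 × 1.07×10^5 Gt = 6.206×10^16 kg; dividing by ρ_w = 1.029 g cm⁻³ = 1029 kg m⁻³ gives 6.031×10^13 m³ of water.
Ostik: 0.58 × 3.78 km³ × (910/1029) = 1.939 km³ of water.
Korell: ice volume = 1980 km² × 1070 m = 2119 km³; 0.58 × 2119 × (910/1029) = 1087 km³ of water.
Total added water ≈ 6.140×10^13 m³ over 3.48×10^14 m² → Δh = 0.176 m.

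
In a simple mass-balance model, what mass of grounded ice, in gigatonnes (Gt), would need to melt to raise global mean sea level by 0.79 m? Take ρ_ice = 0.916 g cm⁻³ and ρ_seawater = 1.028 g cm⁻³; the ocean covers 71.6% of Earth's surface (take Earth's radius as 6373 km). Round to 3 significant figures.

≈ 2.97×10^5 Gt

Required water volume = Δh × A = 0.79 m × 3.65×10^14 m² = 2.887×10^14 m³.
ρ_w = 1.028 g cm⁻³ = 1028 kg m⁻³, so the mass of water = 2.887×10^14 m³ × 1028 kg m⁻³ = 2.968×10^17 kg = 2.97×10^5 Gt (and the same mass of ice, by conservation).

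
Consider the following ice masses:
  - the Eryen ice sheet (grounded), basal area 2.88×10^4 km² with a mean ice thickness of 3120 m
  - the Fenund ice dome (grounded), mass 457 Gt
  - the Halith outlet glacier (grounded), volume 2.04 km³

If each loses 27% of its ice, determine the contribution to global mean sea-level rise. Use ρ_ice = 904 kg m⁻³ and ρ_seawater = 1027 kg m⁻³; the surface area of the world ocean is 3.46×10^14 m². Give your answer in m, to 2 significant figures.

≈ 0.062 m

Eryen: ice volume = 2.88×10^4 km² × 3120 m = 8.986×10^4 km³; 0.27 × 8.986×10^4 × (904/1027) = 2.136×10^4 km³ of water.
Fenund: 0.27 × 457 Gt = 1.234×10^14 kg; dividing by ρ_w = 1027 kg m⁻³ gives 1.201×10^11 m³ of water.
Halith: 0.27 × 2.04 km³ × (904/1027) = 0.4848 km³ of water.
Total added water ≈ 2.148×10^13 m³ over 3.46×10^14 m² → Δh = 0.0621 m.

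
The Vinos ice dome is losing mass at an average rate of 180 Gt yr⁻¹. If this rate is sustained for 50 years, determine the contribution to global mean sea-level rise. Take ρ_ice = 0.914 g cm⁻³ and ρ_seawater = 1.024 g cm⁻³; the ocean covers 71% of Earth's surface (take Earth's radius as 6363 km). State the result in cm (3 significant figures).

≈ 2.43 cm

Total mass lost = 180 Gt/yr × 50 yr = 9000 Gt = 9.000×10^15 kg.
ρ_w = 1.024 g cm⁻³ = 1024 kg m⁻³, so water volume = 9.000×10^15 / 1024 = 8.789×10^12 m³.
Δh = 8.789×10^12 / 3.61×10^14 = 0.0243 m = 2.43 cm.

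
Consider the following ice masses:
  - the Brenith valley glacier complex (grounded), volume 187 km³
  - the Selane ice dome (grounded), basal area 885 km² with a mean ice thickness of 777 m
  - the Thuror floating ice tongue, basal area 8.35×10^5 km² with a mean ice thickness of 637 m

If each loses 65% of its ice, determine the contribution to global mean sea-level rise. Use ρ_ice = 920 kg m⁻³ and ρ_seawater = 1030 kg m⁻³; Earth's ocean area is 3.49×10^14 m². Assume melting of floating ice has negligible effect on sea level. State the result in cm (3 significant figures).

≈ 0.146 cm

Brenith: 0.65 × 187 km³ × (920/1030) = 108.6 km³ of water.
Selane: ice volume = 885 km² × 777 m = 687.6 km³; 0.65 × 687.6 × (920/1030) = 399.2 km³ of water.
The Thuror floating ice tongue is floating and already displaces its own weight of water, so its melt adds essentially nothing to sea level.
Total added water ≈ 5.078×10^11 m³ over 3.49×10^14 m² → Δh = 1.46×10^-3 m = 0.146 cm.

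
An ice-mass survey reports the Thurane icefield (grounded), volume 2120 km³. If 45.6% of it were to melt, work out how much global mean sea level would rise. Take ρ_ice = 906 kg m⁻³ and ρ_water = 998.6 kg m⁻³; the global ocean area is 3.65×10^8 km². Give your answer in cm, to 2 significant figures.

≈ 0.24 cm

Thurane: 0.456 × 2120 km³ × (906/998.6) = 877.1 km³ of water.
Spread over 3.65×10^14 m² of ocean, Δh = 8.771×10^11 / 3.65×10^14 = 2.40×10^-3 m = 0.24 cm.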